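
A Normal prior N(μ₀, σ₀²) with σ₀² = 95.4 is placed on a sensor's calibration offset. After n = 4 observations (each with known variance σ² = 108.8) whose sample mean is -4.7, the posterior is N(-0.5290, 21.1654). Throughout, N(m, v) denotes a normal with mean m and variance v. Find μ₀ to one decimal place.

With known observation variance, the Normal–Normal posterior has precision τ_n = τ₀ + n/σ² and mean μ_n = (τ₀μ₀ + (n/σ²)x̄)/τ_n.
Here τ₀ = 1/95.4 = 0.010482 and τ_data = 4/108.8 = 0.036765, so τ_n = 0.047247.
Rearranging for μ₀: μ₀ = (μ_n·τ_n − τ_data·x̄)/τ₀ = (-0.5290·0.047247 − 0.036765·-4.7) / 0.010482 = 0.147802/0.010482 ≈ 14.1.

μ₀ = 14.1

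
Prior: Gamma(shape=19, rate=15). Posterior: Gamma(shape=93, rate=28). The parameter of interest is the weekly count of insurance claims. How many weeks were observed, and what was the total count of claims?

n = 13 weeks with total 74 claims

A Gamma(α, β) prior (rate parametrization) on a Poisson rate with n observations summing to S gives posterior Gamma(α+S, β+n).
Matching: Σxᵢ = 93 − 19 = 74 and n = 28 − 15 = 13.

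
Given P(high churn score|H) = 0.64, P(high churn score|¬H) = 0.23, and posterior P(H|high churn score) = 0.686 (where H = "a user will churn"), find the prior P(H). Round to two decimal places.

In odds form, posterior odds = prior odds × likelihood ratio, so prior odds = posterior odds ÷ LR.
Posterior odds = 0.686/(1−0.686) = 2.1847. LR = 0.64/0.23 = 2.7826.
Prior odds = 2.1847/2.7826 = 0.7851, so P(H) = 0.7851/(1+0.7851) ≈ 0.44.

P(H) = 0.44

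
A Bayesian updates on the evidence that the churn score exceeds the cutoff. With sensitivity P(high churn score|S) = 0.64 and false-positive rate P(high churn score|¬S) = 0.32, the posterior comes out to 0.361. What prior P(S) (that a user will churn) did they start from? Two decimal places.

In odds form, posterior odds = prior odds × likelihood ratio, so prior odds = posterior odds ÷ LR.
Posterior odds = 0.361/(1−0.361) = 0.5649. LR = 0.64/0.32 = 2.0000.
Prior odds = 0.5649/2.0000 = 0.2824, so P(S) = 0.2824/(1+0.2824) ≈ 0.22.

P(S) = 0.22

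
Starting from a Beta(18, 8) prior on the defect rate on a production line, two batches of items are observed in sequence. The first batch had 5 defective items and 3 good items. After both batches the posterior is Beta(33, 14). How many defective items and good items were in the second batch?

10 defective items and 3 good items

Because Beta–binomial updating is additive in the counts, the combined data contributed (α_post−α_prior, β_post−β_prior) successes and failures.
Total across both batches: 33−18=15 defective items, 14−8=6 good items.
Subtract the first batch: 15−5=10 defective items and 6−3=3 good items.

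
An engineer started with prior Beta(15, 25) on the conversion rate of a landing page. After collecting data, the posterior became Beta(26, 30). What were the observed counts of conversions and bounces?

11 conversions and 5 bounces

A Beta(a, b) prior with s successes and f failures in binomial data gives a Beta(a+s, b+f) posterior.
So s = 26 − 15 = 11 and f = 30 − 25 = 5.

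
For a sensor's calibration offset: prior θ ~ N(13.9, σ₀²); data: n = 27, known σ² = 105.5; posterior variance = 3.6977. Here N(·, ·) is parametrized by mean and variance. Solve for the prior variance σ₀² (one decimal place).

σ₀² = 68.9

Posterior precision equals prior precision plus data precision: 1/σ_n² = 1/σ₀² + n/σ².
So 1/σ₀² = 1/3.6977 − 27/105.5 = 0.270438 − 0.255924 = 0.014514.
Hence σ₀² = 1/0.014514 ≈ 68.9.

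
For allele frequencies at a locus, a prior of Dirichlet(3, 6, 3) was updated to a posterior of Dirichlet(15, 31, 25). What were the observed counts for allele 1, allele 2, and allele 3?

counts (12, 25, 22)

For a Dirichlet(α) prior with multinomial counts c, the posterior is Dirichlet(α + c) componentwise.
Counts are posterior − prior componentwise: 15−3=12, 31−6=25, 25−3=22.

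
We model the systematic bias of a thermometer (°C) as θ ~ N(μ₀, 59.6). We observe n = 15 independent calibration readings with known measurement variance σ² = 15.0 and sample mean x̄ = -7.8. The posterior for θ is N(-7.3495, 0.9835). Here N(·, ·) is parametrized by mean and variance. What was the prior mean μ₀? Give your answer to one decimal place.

μ₀ = 19.5

With known observation variance, the Normal–Normal posterior has precision τ_n = τ₀ + n/σ² and mean μ_n = (τ₀μ₀ + (n/σ²)x̄)/τ_n.
Here τ₀ = 1/59.6 = 0.016779 and τ_data = 15/15.0 = 1.000000, so τ_n = 1.016779.
Rearranging for μ₀: μ₀ = (μ_n·τ_n − τ_data·x̄)/τ₀ = (-7.3495·1.016779 − 1.000000·-7.8) / 0.016779 = 0.327183/0.016779 ≈ 19.5.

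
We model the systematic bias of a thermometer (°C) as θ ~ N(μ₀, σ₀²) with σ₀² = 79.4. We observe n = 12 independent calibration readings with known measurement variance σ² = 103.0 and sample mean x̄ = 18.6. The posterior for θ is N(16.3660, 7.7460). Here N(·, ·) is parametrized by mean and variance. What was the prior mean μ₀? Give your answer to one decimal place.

With known observation variance, the Normal–Normal posterior has precision τ_n = τ₀ + n/σ² and mean μ_n = (τ₀μ₀ + (n/σ²)x̄)/τ_n.
Here τ₀ = 1/79.4 = 0.012594 and τ_data = 12/103.0 = 0.116505, so τ_n = 0.129099.
Rearranging for μ₀: μ₀ = (μ_n·τ_n − τ_data·x̄)/τ₀ = (16.3660·0.129099 − 0.116505·18.6) / 0.012594 = -0.054159/0.012594 ≈ -4.3.

μ₀ = -4.3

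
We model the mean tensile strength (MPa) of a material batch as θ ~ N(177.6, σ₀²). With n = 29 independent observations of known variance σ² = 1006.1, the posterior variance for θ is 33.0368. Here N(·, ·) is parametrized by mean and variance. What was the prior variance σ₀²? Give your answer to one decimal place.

σ₀² = 692.0

Posterior precision equals prior precision plus data precision: 1/σ_n² = 1/σ₀² + n/σ².
So 1/σ₀² = 1/33.0368 − 29/1006.1 = 0.030269 − 0.028824 = 0.001445.
Hence σ₀² = 1/0.001445 ≈ 692.0.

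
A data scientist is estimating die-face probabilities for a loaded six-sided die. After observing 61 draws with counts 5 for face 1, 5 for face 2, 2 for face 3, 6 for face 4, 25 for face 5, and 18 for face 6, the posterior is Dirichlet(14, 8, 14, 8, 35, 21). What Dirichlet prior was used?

For a Dirichlet(α) prior with multinomial counts c, the posterior is Dirichlet(α + c) componentwise.
Subtract each count from the matching posterior parameter: 14−5=9, 8−5=3, 14−2=12, 8−6=2, 35−25=10, 21−18=3.

Dirichlet(9, 3, 12, 2, 10, 3)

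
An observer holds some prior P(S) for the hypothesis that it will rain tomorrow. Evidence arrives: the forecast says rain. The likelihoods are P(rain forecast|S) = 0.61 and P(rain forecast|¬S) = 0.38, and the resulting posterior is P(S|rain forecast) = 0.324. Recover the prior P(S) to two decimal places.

In odds form, posterior odds = prior odds × likelihood ratio, so prior odds = posterior odds ÷ LR.
Posterior odds = 0.324/(1−0.324) = 0.4793. LR = 0.61/0.38 = 1.6053.
Prior odds = 0.4793/1.6053 = 0.2986, so P(S) = 0.2986/(1+0.2986) ≈ 0.23.

P(S) = 0.23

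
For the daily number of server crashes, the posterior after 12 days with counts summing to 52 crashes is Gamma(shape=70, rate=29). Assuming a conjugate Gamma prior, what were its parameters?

A Gamma(α, β) prior (rate parametrization) on a Poisson rate with n observations summing to S gives posterior Gamma(α+S, β+n).
So α = 70 − 52 = 18 and β = 29 − 12 = 17.

Gamma(shape=18, rate=17)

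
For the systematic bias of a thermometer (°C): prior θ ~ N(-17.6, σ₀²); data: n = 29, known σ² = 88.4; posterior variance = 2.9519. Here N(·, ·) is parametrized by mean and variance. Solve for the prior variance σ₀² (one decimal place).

Posterior precision equals prior precision plus data precision: 1/σ_n² = 1/σ₀² + n/σ².
So 1/σ₀² = 1/2.9519 − 29/88.4 = 0.338765 − 0.328054 = 0.010711.
Hence σ₀² = 1/0.010711 ≈ 93.4.

σ₀² = 93.4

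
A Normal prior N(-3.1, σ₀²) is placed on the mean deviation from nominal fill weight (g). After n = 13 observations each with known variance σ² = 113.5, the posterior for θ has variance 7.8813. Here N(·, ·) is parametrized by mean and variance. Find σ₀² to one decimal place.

For the Normal–Normal model with known σ², precisions add: τ_n = τ₀ + n/σ².
So 1/σ₀² = 1/7.8813 − 13/113.5 = 0.126883 − 0.114537 = 0.012346.
Hence σ₀² = 1/0.012346 ≈ 81.0.

σ₀² = 81.0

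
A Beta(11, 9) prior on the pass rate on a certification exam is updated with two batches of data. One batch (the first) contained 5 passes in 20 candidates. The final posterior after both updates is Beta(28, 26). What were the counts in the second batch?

Sequential conjugate updates are equivalent to a single update on the pooled data, so total successes = posterior α − prior α and total failures = posterior β − prior β.
Total across both batches: 28−11=17 passes, 26−9=17 failures.
Subtract the first batch: 17−5=12 passes and 17−15=2 failures.

12 passes and 2 failures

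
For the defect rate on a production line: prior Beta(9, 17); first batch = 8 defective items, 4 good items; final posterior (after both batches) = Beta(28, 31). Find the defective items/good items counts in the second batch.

Sequential conjugate updates are equivalent to a single update on the pooled data, so total successes = posterior α − prior α and total failures = posterior β − prior β.
Total across both batches: 28−9=19 defective items, 31−17=14 good items.
Subtract the first batch: 19−8=11 defective items and 14−4=10 good items.

11 defective items and 10 good items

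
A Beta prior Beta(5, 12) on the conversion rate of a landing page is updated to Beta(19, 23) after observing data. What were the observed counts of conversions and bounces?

Under Beta–binomial conjugacy the posterior parameters are (α+s, β+f).
Match parameters: s=19−5=14, f=23−12=11.

14 conversions and 11 bounces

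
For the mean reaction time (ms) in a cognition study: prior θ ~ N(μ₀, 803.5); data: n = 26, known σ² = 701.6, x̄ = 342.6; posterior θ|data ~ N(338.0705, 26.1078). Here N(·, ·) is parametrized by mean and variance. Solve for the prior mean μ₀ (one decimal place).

The posterior mean is a precision-weighted average: μ_n = (τ₀μ₀ + τ_data·x̄)/(τ₀+τ_data), with τ₀=1/σ₀² and τ_data=n/σ².
Here τ₀ = 1/803.5 = 0.001245 and τ_data = 26/701.6 = 0.037058, so τ_n = 0.038303.
Rearranging for μ₀: μ₀ = (μ_n·τ_n − τ_data·x̄)/τ₀ = (338.0705·0.038303 − 0.037058·342.6) / 0.001245 = 0.253044/0.001245 ≈ 203.2.

μ₀ = 203.2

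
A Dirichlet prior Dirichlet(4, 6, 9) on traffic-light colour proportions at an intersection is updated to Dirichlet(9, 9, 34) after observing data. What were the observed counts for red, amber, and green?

counts (5, 3, 25)

For a Dirichlet(α) prior with multinomial counts c, the posterior is Dirichlet(α + c) componentwise.
Counts are posterior − prior componentwise: 9−4=5, 9−6=3, 34−9=25.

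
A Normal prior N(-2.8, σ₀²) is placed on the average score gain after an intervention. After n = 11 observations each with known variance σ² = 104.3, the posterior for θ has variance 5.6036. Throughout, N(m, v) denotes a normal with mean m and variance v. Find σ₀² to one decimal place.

σ₀² = 13.7

Posterior precision equals prior precision plus data precision: 1/σ_n² = 1/σ₀² + n/σ².
So 1/σ₀² = 1/5.6036 − 11/104.3 = 0.178457 − 0.105465 = 0.072992.
Hence σ₀² = 1/0.072992 ≈ 13.7.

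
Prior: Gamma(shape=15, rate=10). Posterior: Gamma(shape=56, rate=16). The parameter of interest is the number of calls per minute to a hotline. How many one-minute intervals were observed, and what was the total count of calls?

Gamma–Poisson conjugacy: posterior shape = α + Σxᵢ, posterior rate = β + n.
Matching: Σxᵢ = 56 − 15 = 41 and n = 16 − 10 = 6.

n = 6 one-minute intervals with total 41 calls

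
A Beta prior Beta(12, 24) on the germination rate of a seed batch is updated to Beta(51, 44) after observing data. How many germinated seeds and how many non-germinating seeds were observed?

Beta is conjugate to the binomial likelihood: posterior = Beta(α+s, β+f).
Match parameters: s=51−12=39, f=44−24=20.

39 germinated seeds and 20 non-germinating seeds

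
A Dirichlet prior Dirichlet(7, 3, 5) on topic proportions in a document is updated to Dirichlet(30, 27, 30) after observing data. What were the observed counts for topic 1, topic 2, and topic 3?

For a Dirichlet(α) prior with multinomial counts c, the posterior is Dirichlet(α + c) componentwise.
Counts are posterior − prior componentwise: 30−7=23, 27−3=24, 30−5=25.

counts (23, 24, 25)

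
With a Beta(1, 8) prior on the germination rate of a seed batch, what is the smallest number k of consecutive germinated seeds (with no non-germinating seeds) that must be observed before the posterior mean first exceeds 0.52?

k = 8

After k germinated seeds and 0 non-germinating seeds the posterior is Beta(1+k, 8), with mean (1+k)/(1+8+k).
Set (1+k)/(9+k) > 0.52 and solve: k > (0.52·9 − 1)/(1 − 0.52) = 7.667.
The smallest integer exceeding 7.667 is 8, and checking k=8: (9)/(17) = 0.5294 > 0.52.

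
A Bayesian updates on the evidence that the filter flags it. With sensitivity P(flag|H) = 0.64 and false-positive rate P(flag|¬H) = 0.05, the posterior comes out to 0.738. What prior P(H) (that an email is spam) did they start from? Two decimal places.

Bayes' rule in odds form gives O(H|E) = O(H)·[P(E|H)/P(E|¬H)], hence O(H) = O(H|E)/LR.
Posterior odds = 0.738/(1−0.738) = 2.8168. LR = 0.64/0.05 = 12.8000.
Prior odds = 2.8168/12.8000 = 0.2201, so P(H) = 0.2201/(1+0.2201) ≈ 0.18.

P(H) = 0.18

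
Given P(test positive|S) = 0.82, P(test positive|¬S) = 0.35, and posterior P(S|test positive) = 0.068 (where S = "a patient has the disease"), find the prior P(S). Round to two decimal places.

In odds form, posterior odds = prior odds × likelihood ratio, so prior odds = posterior odds ÷ LR.
Posterior odds = 0.068/(1−0.068) = 0.0730. LR = 0.82/0.35 = 2.3429.
Prior odds = 0.0730/2.3429 = 0.0312, so P(S) = 0.0312/(1+0.0312) ≈ 0.03.

P(S) = 0.03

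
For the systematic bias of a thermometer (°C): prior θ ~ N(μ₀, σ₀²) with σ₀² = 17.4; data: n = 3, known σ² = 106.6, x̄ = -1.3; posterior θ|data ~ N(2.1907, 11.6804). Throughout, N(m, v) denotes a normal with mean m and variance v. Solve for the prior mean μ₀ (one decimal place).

The posterior mean is a precision-weighted average: μ_n = (τ₀μ₀ + τ_data·x̄)/(τ₀+τ_data), with τ₀=1/σ₀² and τ_data=n/σ².
Here τ₀ = 1/17.4 = 0.057471 and τ_data = 3/106.6 = 0.028143, so τ_n = 0.085614.
Rearranging for μ₀: μ₀ = (μ_n·τ_n − τ_data·x̄)/τ₀ = (2.1907·0.085614 − 0.028143·-1.3) / 0.057471 = 0.224140/0.057471 ≈ 3.9.

μ₀ = 3.9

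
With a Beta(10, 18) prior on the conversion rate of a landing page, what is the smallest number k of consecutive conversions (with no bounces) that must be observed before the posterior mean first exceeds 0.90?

After k conversions and 0 bounces the posterior is Beta(10+k, 18), with mean (10+k)/(10+18+k).
Set (10+k)/(28+k) > 0.90 and solve: k > (0.90·28 − 10)/(1 − 0.90) = 152.000.
The smallest integer exceeding 152.000 is 153.

k = 153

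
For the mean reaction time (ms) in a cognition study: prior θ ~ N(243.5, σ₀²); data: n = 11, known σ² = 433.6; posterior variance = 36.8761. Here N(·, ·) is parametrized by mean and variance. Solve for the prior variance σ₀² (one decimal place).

Posterior precision equals prior precision plus data precision: 1/σ_n² = 1/σ₀² + n/σ².
So 1/σ₀² = 1/36.8761 − 11/433.6 = 0.027118 − 0.025369 = 0.001749.
Hence σ₀² = 1/0.001749 ≈ 571.8.

σ₀² = 571.8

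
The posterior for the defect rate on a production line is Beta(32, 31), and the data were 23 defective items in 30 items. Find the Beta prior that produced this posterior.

Beta(9, 24)

Beta is conjugate to the binomial likelihood: posterior = Beta(α+s, β+f).
So α = 32 − 23 = 9 and β = 31 − 7 = 24.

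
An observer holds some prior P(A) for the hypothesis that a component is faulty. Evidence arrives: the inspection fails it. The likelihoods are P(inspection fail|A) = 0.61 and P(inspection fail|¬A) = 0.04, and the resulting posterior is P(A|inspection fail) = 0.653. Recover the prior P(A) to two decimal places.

P(A) = 0.11

Bayes' rule in odds form gives O(A|E) = O(A)·[P(E|A)/P(E|¬A)], hence O(A) = O(A|E)/LR.
Posterior odds = 0.653/(1−0.653) = 1.8818. LR = 0.61/0.04 = 15.2500.
Prior odds = 1.8818/15.2500 = 0.1234, so P(A) = 0.1234/(1+0.1234) ≈ 0.11.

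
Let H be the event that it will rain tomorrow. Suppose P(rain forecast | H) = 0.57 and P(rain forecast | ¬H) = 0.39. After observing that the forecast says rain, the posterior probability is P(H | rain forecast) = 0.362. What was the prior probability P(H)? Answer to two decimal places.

Bayes' rule in odds form gives O(H|E) = O(H)·[P(E|H)/P(E|¬H)], hence O(H) = O(H|E)/LR.
Posterior odds = 0.362/(1−0.362) = 0.5674. LR = 0.57/0.39 = 1.4615.
Prior odds = 0.5674/1.4615 = 0.3882, so P(H) = 0.3882/(1+0.3882) ≈ 0.28.

P(H) = 0.28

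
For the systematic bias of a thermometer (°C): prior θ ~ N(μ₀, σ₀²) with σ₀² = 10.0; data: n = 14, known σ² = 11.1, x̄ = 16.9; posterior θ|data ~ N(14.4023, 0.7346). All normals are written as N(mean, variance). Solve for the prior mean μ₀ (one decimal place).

With known observation variance, the Normal–Normal posterior has precision τ_n = τ₀ + n/σ² and mean μ_n = (τ₀μ₀ + (n/σ²)x̄)/τ_n.
Here τ₀ = 1/10.0 = 0.100000 and τ_data = 14/11.1 = 1.261261, so τ_n = 1.361261.
Rearranging for μ₀: μ₀ = (μ_n·τ_n − τ_data·x̄)/τ₀ = (14.4023·1.361261 − 1.261261·16.9) / 0.100000 = -1.710022/0.100000 ≈ -17.1.

μ₀ = -17.1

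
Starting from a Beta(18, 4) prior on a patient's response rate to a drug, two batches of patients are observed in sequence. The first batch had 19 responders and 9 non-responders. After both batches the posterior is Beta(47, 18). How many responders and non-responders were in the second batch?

Sequential conjugate updates are equivalent to a single update on the pooled data, so total successes = posterior α − prior α and total failures = posterior β − prior β.
Total across both batches: 47−18=29 responders, 18−4=14 non-responders.
Subtract the first batch: 29−19=10 responders and 14−9=5 non-responders.

10 responders and 5 non-responders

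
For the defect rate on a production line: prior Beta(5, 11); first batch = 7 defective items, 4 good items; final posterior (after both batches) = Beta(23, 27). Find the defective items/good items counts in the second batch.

11 defective items and 12 good items

Because Beta–binomial updating is additive in the counts, the combined data contributed (α_post−α_prior, β_post−β_prior) successes and failures.
Total across both batches: 23−5=18 defective items, 27−11=16 good items.
Subtract the first batch: 18−7=11 defective items and 16−4=12 good items.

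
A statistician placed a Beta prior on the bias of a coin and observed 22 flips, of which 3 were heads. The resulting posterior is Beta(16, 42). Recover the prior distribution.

Beta is conjugate to the binomial likelihood: posterior = Beta(a+s, b+f).
Subtract the data counts: 16−3=13, 42−19=23.

Beta(13, 23)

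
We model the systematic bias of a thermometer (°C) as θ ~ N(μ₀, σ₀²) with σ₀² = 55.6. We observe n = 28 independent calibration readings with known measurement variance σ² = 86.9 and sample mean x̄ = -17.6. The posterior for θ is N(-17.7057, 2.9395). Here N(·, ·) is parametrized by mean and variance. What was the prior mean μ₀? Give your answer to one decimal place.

μ₀ = -19.6

With known observation variance, the Normal–Normal posterior has precision τ_n = τ₀ + n/σ² and mean μ_n = (τ₀μ₀ + (n/σ²)x̄)/τ_n.
Here τ₀ = 1/55.6 = 0.017986 and τ_data = 28/86.9 = 0.322209, so τ_n = 0.340195.
Rearranging for μ₀: μ₀ = (μ_n·τ_n − τ_data·x̄)/τ₀ = (-17.7057·0.340195 − 0.322209·-17.6) / 0.017986 = -0.352512/0.017986 ≈ -19.6.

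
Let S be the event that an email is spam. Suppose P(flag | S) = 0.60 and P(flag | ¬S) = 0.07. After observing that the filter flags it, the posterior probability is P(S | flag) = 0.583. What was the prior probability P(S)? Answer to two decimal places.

In odds form, posterior odds = prior odds × likelihood ratio, so prior odds = posterior odds ÷ LR.
Posterior odds = 0.583/(1−0.583) = 1.3981. LR = 0.60/0.07 = 8.5714.
Prior odds = 1.3981/8.5714 = 0.1631, so P(S) = 0.1631/(1+0.1631) ≈ 0.14.

P(S) = 0.14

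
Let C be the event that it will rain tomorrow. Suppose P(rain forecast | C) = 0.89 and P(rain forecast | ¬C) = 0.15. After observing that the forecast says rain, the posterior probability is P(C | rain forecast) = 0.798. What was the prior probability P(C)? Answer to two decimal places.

P(C) = 0.40

Bayes' rule in odds form gives O(C|E) = O(C)·[P(E|C)/P(E|¬C)], hence O(C) = O(C|E)/LR.
Posterior odds = 0.798/(1−0.798) = 3.9505. LR = 0.89/0.15 = 5.9333.
Prior odds = 3.9505/5.9333 = 0.6658, so P(C) = 0.6658/(1+0.6658) ≈ 0.40.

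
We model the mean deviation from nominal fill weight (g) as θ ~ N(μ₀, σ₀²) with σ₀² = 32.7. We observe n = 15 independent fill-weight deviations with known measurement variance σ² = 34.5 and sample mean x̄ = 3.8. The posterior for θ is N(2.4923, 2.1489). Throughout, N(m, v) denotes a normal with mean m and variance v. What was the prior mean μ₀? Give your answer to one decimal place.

With known observation variance, the Normal–Normal posterior has precision τ_n = τ₀ + n/σ² and mean μ_n = (τ₀μ₀ + (n/σ²)x̄)/τ_n.
Here τ₀ = 1/32.7 = 0.030581 and τ_data = 15/34.5 = 0.434783, so τ_n = 0.465364.
Rearranging for μ₀: μ₀ = (μ_n·τ_n − τ_data·x̄)/τ₀ = (2.4923·0.465364 − 0.434783·3.8) / 0.030581 = -0.492349/0.030581 ≈ -16.1.

μ₀ = -16.1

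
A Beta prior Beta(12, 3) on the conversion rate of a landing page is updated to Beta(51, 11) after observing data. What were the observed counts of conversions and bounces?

A Beta(α, β) prior with s successes and f failures in binomial data gives a Beta(α+s, β+f) posterior.
So s = 51 − 12 = 39 and f = 11 − 3 = 8.

39 conversions and 8 bounces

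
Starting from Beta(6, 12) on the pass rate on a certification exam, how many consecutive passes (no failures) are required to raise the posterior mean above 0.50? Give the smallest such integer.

k = 7

After k passes and 0 failures the posterior is Beta(6+k, 12), with mean (6+k)/(6+12+k).
Set (6+k)/(18+k) > 0.50 and solve: k > (0.50·18 − 6)/(1 − 0.50) = 6.000.
The smallest integer exceeding 6.000 is 7.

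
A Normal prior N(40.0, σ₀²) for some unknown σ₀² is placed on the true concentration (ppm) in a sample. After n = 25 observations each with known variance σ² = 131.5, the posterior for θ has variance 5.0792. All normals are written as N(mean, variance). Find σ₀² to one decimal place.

σ₀² = 147.8

For the Normal–Normal model with known σ², precisions add: τ_n = τ₀ + n/σ².
So 1/σ₀² = 1/5.0792 − 25/131.5 = 0.196881 − 0.190114 = 0.006767.
Hence σ₀² = 1/0.006767 ≈ 147.8.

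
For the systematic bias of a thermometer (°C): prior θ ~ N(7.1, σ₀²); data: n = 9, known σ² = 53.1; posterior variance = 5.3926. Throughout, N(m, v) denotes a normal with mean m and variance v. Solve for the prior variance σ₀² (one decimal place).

σ₀² = 62.7

For the Normal–Normal model with known σ², precisions add: τ_n = τ₀ + n/σ².
So 1/σ₀² = 1/5.3926 − 9/53.1 = 0.185439 − 0.169492 = 0.015947.
Hence σ₀² = 1/0.015947 ≈ 62.7.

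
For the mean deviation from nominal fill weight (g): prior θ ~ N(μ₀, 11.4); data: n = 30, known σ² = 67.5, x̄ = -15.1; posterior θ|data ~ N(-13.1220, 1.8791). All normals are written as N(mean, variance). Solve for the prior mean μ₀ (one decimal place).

μ₀ = -3.1

With known observation variance, the Normal–Normal posterior has precision τ_n = τ₀ + n/σ² and mean μ_n = (τ₀μ₀ + (n/σ²)x̄)/τ_n.
Here τ₀ = 1/11.4 = 0.087719 and τ_data = 30/67.5 = 0.444444, so τ_n = 0.532163.
Rearranging for μ₀: μ₀ = (μ_n·τ_n − τ_data·x̄)/τ₀ = (-13.1220·0.532163 − 0.444444·-15.1) / 0.087719 = -0.271938/0.087719 ≈ -3.1.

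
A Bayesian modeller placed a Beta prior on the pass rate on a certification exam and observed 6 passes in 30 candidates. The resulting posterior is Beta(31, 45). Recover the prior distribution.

A Beta(α, β) prior with s successes and f failures in binomial data gives a Beta(α+s, β+f) posterior.
Subtract the data counts: 31−6=25, 45−24=21.

Beta(25, 21)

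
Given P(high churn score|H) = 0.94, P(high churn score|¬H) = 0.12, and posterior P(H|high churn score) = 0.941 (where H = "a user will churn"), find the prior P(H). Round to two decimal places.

Bayes' rule in odds form gives O(H|E) = O(H)·[P(E|H)/P(E|¬H)], hence O(H) = O(H|E)/LR.
Posterior odds = 0.941/(1−0.941) = 15.9492. LR = 0.94/0.12 = 7.8333.
Prior odds = 15.9492/7.8333 = 2.0361, so P(H) = 2.0361/(1+2.0361) ≈ 0.67.

P(H) = 0.67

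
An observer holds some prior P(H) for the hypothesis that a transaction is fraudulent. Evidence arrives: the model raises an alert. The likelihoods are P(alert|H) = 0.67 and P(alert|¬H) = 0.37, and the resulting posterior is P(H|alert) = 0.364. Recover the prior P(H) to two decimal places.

P(H) = 0.24

Bayes' rule in odds form gives O(H|E) = O(H)·[P(E|H)/P(E|¬H)], hence O(H) = O(H|E)/LR.
Posterior odds = 0.364/(1−0.364) = 0.5723. LR = 0.67/0.37 = 1.8108.
Prior odds = 0.5723/1.8108 = 0.3160, so P(H) = 0.3160/(1+0.3160) ≈ 0.24.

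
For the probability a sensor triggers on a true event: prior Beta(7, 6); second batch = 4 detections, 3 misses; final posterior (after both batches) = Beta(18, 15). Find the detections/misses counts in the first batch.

Sequential conjugate updates are equivalent to a single update on the pooled data, so total successes = posterior α − prior α and total failures = posterior β − prior β.
Total across both batches: 18−7=11 detections, 15−6=9 misses.
Subtract the second batch: 11−4=7 detections and 9−3=6 misses.

7 detections and 6 misses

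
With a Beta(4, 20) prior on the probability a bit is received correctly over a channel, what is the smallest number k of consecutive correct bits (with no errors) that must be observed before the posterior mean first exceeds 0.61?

After k correct bits and 0 errors the posterior is Beta(4+k, 20), with mean (4+k)/(4+20+k).
Set (4+k)/(24+k) > 0.61 and solve: k > (0.61·24 − 4)/(1 − 0.61) = 27.282.
The smallest integer exceeding 27.282 is 28, and checking k=28: (32)/(52) = 0.6154 > 0.61.

k = 28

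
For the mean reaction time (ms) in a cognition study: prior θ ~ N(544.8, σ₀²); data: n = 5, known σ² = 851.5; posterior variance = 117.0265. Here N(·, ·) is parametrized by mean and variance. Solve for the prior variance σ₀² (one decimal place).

Posterior precision equals prior precision plus data precision: 1/σ_n² = 1/σ₀² + n/σ².
So 1/σ₀² = 1/117.0265 − 5/851.5 = 0.008545 − 0.005872 = 0.002673.
Hence σ₀² = 1/0.002673 ≈ 374.1.

σ₀² = 374.1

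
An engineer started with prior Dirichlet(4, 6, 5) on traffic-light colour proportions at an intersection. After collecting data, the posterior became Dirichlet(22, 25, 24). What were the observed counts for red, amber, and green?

For a Dirichlet(α) prior with multinomial counts c, the posterior is Dirichlet(α + c) componentwise.
Counts are posterior − prior componentwise: 22−4=18, 25−6=19, 24−5=19.

counts (18, 19, 19)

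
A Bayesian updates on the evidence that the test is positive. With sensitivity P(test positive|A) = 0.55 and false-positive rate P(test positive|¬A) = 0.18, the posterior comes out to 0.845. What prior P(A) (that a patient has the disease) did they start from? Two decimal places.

P(A) = 0.64

Bayes' rule in odds form gives O(A|E) = O(A)·[P(E|A)/P(E|¬A)], hence O(A) = O(A|E)/LR.
Posterior odds = 0.845/(1−0.845) = 5.4516. LR = 0.55/0.18 = 3.0556.
Prior odds = 5.4516/3.0556 = 1.7841, so P(A) = 1.7841/(1+1.7841) ≈ 0.64.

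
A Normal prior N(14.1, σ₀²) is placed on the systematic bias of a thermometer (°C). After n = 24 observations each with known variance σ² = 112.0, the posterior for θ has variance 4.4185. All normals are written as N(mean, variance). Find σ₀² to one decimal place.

For the Normal–Normal model with known σ², precisions add: τ_n = τ₀ + n/σ².
So 1/σ₀² = 1/4.4185 − 24/112.0 = 0.226321 − 0.214286 = 0.012035.
Hence σ₀² = 1/0.012035 ≈ 83.1.

σ₀² = 83.1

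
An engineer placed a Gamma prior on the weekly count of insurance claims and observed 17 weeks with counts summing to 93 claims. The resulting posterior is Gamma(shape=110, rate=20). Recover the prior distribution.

A Gamma(α, β) prior (rate parametrization) on a Poisson rate with n observations summing to S gives posterior Gamma(α+S, β+n).
So α = 110 − 93 = 17 and β = 20 − 17 = 3.

Gamma(shape=17, rate=3)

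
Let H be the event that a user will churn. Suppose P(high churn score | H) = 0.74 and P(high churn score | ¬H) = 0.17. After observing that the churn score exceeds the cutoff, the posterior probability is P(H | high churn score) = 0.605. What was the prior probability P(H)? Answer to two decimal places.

Bayes' rule in odds form gives O(H|E) = O(H)·[P(E|H)/P(E|¬H)], hence O(H) = O(H|E)/LR.
Posterior odds = 0.605/(1−0.605) = 1.5316. LR = 0.74/0.17 = 4.3529.
Prior odds = 1.5316/4.3529 = 0.3519, so P(H) = 0.3519/(1+0.3519) ≈ 0.26.

P(H) = 0.26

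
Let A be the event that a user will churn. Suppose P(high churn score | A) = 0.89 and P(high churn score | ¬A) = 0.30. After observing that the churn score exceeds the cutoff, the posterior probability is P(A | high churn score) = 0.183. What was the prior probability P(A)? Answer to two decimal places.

P(A) = 0.07

In odds form, posterior odds = prior odds × likelihood ratio, so prior odds = posterior odds ÷ LR.
Posterior odds = 0.183/(1−0.183) = 0.2240. LR = 0.89/0.30 = 2.9667.
Prior odds = 0.2240/2.9667 = 0.0755, so P(A) = 0.0755/(1+0.0755) ≈ 0.07.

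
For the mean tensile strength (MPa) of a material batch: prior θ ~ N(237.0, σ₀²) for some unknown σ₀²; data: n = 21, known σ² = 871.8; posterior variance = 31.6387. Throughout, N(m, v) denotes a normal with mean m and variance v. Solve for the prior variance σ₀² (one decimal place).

For the Normal–Normal model with known σ², precisions add: τ_n = τ₀ + n/σ².
So 1/σ₀² = 1/31.6387 − 21/871.8 = 0.031607 − 0.024088 = 0.007519.
Hence σ₀² = 1/0.007519 ≈ 133.0.

σ₀² = 133.0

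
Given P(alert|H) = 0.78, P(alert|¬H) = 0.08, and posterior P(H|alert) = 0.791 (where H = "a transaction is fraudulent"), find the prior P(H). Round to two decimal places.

P(H) = 0.28

In odds form, posterior odds = prior odds × likelihood ratio, so prior odds = posterior odds ÷ LR.
Posterior odds = 0.791/(1−0.791) = 3.7847. LR = 0.78/0.08 = 9.7500.
Prior odds = 3.7847/9.7500 = 0.3882, so P(H) = 0.3882/(1+0.3882) ≈ 0.28.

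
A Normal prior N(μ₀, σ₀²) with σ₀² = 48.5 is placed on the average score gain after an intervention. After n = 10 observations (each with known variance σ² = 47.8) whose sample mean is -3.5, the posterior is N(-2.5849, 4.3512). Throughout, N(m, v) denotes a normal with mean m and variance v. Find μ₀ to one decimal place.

μ₀ = 6.7

With known observation variance, the Normal–Normal posterior has precision τ_n = τ₀ + n/σ² and mean μ_n = (τ₀μ₀ + (n/σ²)x̄)/τ_n.
Here τ₀ = 1/48.5 = 0.020619 and τ_data = 10/47.8 = 0.209205, so τ_n = 0.229824.
Rearranging for μ₀: μ₀ = (μ_n·τ_n − τ_data·x̄)/τ₀ = (-2.5849·0.229824 − 0.209205·-3.5) / 0.020619 = 0.138145/0.020619 ≈ 6.7.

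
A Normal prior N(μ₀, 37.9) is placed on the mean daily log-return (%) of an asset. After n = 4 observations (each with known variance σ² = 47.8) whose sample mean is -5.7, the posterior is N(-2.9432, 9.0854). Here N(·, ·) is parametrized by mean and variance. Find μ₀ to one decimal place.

The posterior mean is a precision-weighted average: μ_n = (τ₀μ₀ + τ_data·x̄)/(τ₀+τ_data), with τ₀=1/σ₀² and τ_data=n/σ².
Here τ₀ = 1/37.9 = 0.026385 and τ_data = 4/47.8 = 0.083682, so τ_n = 0.110067.
Rearranging for μ₀: μ₀ = (μ_n·τ_n − τ_data·x̄)/τ₀ = (-2.9432·0.110067 − 0.083682·-5.7) / 0.026385 = 0.153038/0.026385 ≈ 5.8.

μ₀ = 5.8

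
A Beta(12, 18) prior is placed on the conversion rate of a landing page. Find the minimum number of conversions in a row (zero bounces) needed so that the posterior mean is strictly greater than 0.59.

k = 14

After k conversions and 0 bounces the posterior is Beta(12+k, 18), with mean (12+k)/(12+18+k).
Set (12+k)/(30+k) > 0.59 and solve: k > (0.59·30 − 12)/(1 − 0.59) = 13.902.
The smallest integer exceeding 13.902 is 14.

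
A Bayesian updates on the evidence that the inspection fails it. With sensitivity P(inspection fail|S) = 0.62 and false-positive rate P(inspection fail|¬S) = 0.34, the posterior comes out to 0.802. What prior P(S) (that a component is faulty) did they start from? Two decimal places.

P(S) = 0.69

In odds form, posterior odds = prior odds × likelihood ratio, so prior odds = posterior odds ÷ LR.
Posterior odds = 0.802/(1−0.802) = 4.0505. LR = 0.62/0.34 = 1.8235.
Prior odds = 4.0505/1.8235 = 2.2213, so P(S) = 2.2213/(1+2.2213) ≈ 0.69.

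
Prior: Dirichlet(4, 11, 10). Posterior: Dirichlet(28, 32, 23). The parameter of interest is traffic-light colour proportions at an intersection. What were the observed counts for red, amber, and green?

For a Dirichlet(α) prior with multinomial counts c, the posterior is Dirichlet(α + c) componentwise.
Counts are posterior − prior componentwise: 28−4=24, 32−11=21, 23−10=13.

counts (24, 21, 13)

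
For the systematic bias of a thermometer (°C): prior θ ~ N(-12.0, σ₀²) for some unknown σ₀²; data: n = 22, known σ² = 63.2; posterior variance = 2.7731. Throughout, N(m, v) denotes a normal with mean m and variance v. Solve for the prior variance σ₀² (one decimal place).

Posterior precision equals prior precision plus data precision: 1/σ_n² = 1/σ₀² + n/σ².
So 1/σ₀² = 1/2.7731 − 22/63.2 = 0.360607 − 0.348101 = 0.012506.
Hence σ₀² = 1/0.012506 ≈ 80.0.

σ₀² = 80.0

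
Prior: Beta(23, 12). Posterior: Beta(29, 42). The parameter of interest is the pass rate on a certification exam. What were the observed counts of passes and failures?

A Beta(α, β) prior with s successes and f failures in binomial data gives a Beta(α+s, β+f) posterior.
Match parameters: s=29−23=6, f=42−12=30.

6 passes and 30 failures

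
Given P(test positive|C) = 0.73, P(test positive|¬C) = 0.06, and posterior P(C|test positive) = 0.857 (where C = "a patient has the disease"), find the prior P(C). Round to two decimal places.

P(C) = 0.33

Bayes' rule in odds form gives O(C|E) = O(C)·[P(E|C)/P(E|¬C)], hence O(C) = O(C|E)/LR.
Posterior odds = 0.857/(1−0.857) = 5.9930. LR = 0.73/0.06 = 12.1667.
Prior odds = 5.9930/12.1667 = 0.4926, so P(C) = 0.4926/(1+0.4926) ≈ 0.33.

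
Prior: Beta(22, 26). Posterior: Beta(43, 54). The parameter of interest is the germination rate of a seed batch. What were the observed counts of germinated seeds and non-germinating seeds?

Under Beta–binomial conjugacy the posterior parameters are (a+s, b+f).
So s = 43 − 22 = 21 and f = 54 − 26 = 28.

21 germinated seeds and 28 non-germinating seeds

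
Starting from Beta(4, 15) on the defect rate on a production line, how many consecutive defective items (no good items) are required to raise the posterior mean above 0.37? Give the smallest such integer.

After k defective items and 0 good items the posterior is Beta(4+k, 15), with mean (4+k)/(4+15+k).
Set (4+k)/(19+k) > 0.37 and solve: k > (0.37·19 − 4)/(1 − 0.37) = 4.810.
The smallest integer exceeding 4.810 is 5, and checking k=5: (9)/(24) = 0.3750 > 0.37.

k = 5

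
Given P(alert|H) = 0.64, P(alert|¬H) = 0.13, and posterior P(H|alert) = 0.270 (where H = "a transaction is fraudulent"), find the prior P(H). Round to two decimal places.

Bayes' rule in odds form gives O(H|E) = O(H)·[P(E|H)/P(E|¬H)], hence O(H) = O(H|E)/LR.
Posterior odds = 0.270/(1−0.270) = 0.3699. LR = 0.64/0.13 = 4.9231.
Prior odds = 0.3699/4.9231 = 0.0751, so P(H) = 0.0751/(1+0.0751) ≈ 0.07.

P(H) = 0.07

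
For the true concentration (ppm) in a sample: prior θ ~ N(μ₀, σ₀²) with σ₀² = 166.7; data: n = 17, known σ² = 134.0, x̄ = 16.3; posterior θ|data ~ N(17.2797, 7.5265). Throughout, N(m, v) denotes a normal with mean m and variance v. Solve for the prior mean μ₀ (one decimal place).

With known observation variance, the Normal–Normal posterior has precision τ_n = τ₀ + n/σ² and mean μ_n = (τ₀μ₀ + (n/σ²)x̄)/τ_n.
Here τ₀ = 1/166.7 = 0.005999 and τ_data = 17/134.0 = 0.126866, so τ_n = 0.132865.
Rearranging for μ₀: μ₀ = (μ_n·τ_n − τ_data·x̄)/τ₀ = (17.2797·0.132865 − 0.126866·16.3) / 0.005999 = 0.227952/0.005999 ≈ 38.0.

μ₀ = 38.0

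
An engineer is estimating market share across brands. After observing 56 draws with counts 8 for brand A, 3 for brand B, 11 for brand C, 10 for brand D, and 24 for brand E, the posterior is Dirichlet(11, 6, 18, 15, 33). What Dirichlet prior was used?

For a Dirichlet(α) prior with multinomial counts c, the posterior is Dirichlet(α + c) componentwise.
Subtract each count from the matching posterior parameter: 11−8=3, 6−3=3, 18−11=7, 15−10=5, 33−24=9.

Dirichlet(3, 3, 7, 5, 9)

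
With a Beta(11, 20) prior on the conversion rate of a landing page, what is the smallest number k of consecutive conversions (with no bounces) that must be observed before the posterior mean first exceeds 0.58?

k = 17

After k conversions and 0 bounces the posterior is Beta(11+k, 20), with mean (11+k)/(11+20+k).
Set (11+k)/(31+k) > 0.58 and solve: k > (0.58·31 − 11)/(1 − 0.58) = 16.619.
The smallest integer exceeding 16.619 is 17.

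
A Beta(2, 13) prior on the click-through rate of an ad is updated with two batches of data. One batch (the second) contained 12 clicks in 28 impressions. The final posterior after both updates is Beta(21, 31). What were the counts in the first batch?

Sequential conjugate updates are equivalent to a single update on the pooled data, so total successes = posterior α − prior α and total failures = posterior β − prior β.
Total across both batches: 21−2=19 clicks, 31−13=18 non-clicks.
Subtract the second batch: 19−12=7 clicks and 18−16=2 non-clicks.

7 clicks and 2 non-clicks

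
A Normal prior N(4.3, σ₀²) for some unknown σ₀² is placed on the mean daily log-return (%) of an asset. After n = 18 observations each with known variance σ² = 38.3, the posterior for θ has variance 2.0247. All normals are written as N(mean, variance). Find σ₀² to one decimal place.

Posterior precision equals prior precision plus data precision: 1/σ_n² = 1/σ₀² + n/σ².
So 1/σ₀² = 1/2.0247 − 18/38.3 = 0.493900 − 0.469974 = 0.023926.
Hence σ₀² = 1/0.023926 ≈ 41.8.

σ₀² = 41.8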